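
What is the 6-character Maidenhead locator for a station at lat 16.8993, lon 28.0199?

Offset from 180°W / 90°S: lon 208.0199°, lat 106.8993°.
Field: 208.0199/20 → 10 → K, 106.8993/10 → 10 → K; chars KK.
Square: 8.0199/2 → 4, 6.8993/1 → 6; chars 46.
Subsquare: 0.0199/0.0833333 → 0 → a, 0.8993/0.0416667 → 21 → v; chars av.

KK46av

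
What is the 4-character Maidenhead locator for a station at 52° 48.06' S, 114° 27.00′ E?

OD77

Shift to the Maidenhead origin (180°W, 90°S): lon 294.45, lat 37.20.
Field (20°×10°, letters A–R): lon ⌊294.45/20⌋ = 14 → O; lat ⌊37.20/10⌋ = 3 → D.
Square (2°×1°, digits 0–9): lon ⌊14.45/2⌋ = 7; lat ⌊7.20/1⌋ = 7.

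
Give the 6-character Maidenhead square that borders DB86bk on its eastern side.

Longitude subsquare b = 1; +1 → 2 = c.
The latitude characters are unchanged.

DB86ck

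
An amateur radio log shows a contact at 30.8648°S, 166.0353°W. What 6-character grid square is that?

Offset from 180°W / 90°S: lon 13.9647°, lat 59.1352°.
Field: lon ⌊13.9647/20⌋ = 0 → A; lat ⌊59.1352/10⌋ = 5 → F.
Square: lon ⌊13.9647/2⌋ = 6; lat ⌊9.1352/1⌋ = 9.
Subsquare: lon ⌊1.9647/0.0833333⌋ = 23 → x; lat ⌊0.1352/0.0416667⌋ = 3 → d.

AF69xd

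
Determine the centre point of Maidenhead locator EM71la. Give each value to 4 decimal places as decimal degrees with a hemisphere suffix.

31.0208° N, 85.0417° W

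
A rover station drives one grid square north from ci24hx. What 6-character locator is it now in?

CI25ha

Latitude subsquare x = 23; +1 → 24, wraps to 0 = a, carry into square.
Latitude square 4; +1 → 5.
The longitude characters are unchanged.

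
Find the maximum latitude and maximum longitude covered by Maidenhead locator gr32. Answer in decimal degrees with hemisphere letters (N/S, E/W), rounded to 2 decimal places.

83.00° N, 52.00° W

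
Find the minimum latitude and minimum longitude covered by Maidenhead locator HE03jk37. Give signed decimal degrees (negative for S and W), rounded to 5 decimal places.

-46.55417, -39.22500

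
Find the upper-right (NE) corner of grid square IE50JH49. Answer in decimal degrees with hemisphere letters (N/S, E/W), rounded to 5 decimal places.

49.66667° S, 9.20833° W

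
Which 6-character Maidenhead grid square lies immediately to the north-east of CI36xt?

CI46au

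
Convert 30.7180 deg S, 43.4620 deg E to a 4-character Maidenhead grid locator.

LF19

Offset from 180°W / 90°S: lon 223.46°, lat 59.28°.
Field: 223.46/20 → 11 → L, 59.28/10 → 5 → F; chars LF.
Square: 3.46/2 → 1, 9.28/1 → 9; chars 19.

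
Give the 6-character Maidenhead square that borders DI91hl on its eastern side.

DI91il

Longitude subsquare h = 7; +1 → 8 = i.
The latitude characters are unchanged.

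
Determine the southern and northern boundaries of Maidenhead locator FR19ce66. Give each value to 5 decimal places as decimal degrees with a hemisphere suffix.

Field F=5, R=17: +5·20° lon, +17·10° lat → SW at lon -80°, lat 80°.
Square 1, 9: +1·2° lon, +9·1° lat → SW at lon -78°, lat 89°.
Subsquare c=2, e=4: +2·0.0833333° lon, +4·0.0416667° lat → SW at lon -77.8333°, lat 89.1667°.
Extended square 6, 6: +6·0.00833333° lon, +6·0.00416667° lat → SW at lon -77.7833°, lat 89.1917°.
Cell spans 0.00833333° lon × 0.00416667° lat.
south 89.19167° N, north 89.19583° N.

89.19167° N, 89.19583° N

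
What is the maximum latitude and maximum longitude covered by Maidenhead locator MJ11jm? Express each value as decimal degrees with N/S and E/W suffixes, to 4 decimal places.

1.5417° N, 62.8333° E

Field M=12, J=9: +12·20° lon, +9·10° lat → SW at lon 60°, lat 0°.
Square 1, 1: +1·2° lon, +1·1° lat → SW at lon 62°, lat 1°.
Subsquare j=9, m=12: +9·0.0833333° lon, +12·0.0416667° lat → SW at lon 62.75°, lat 1.5°.
Cell spans 0.0833333° lon × 0.0416667° lat. NE corner is SW corner plus one full cell.
latitude 1.5417° N, longitude 62.8333° E.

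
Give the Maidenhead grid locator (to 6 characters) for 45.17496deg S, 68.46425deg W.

Add 180° to longitude and 90° to latitude: 111.5357, 44.8250.
Field: lon ⌊111.5357/20⌋ = 5 → F; lat ⌊44.8250/10⌋ = 4 → E.
Square: lon ⌊11.5357/2⌋ = 5; lat ⌊4.8250/1⌋ = 4.
Subsquare: lon ⌊1.5357/0.0833333⌋ = 18 → s; lat ⌊0.8250/0.0416667⌋ = 19 → t.

FE54st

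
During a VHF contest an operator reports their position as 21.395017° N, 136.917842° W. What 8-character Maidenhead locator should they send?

Offset from 180°W / 90°S: lon 43.08216°, lat 111.39502°.
Field (20°×10°, letters A–R): 43.08216/20 → 2 → C, 111.39502/10 → 11 → L; chars CL.
Square (2°×1°, digits 0–9): 3.08216/2 → 1, 1.39502/1 → 1; chars 11.
Subsquare (5′×2.5′, letters a–x): 1.08216/0.0833333 → 12 → m, 0.39502/0.0416667 → 9 → j; chars mj.
Extended square (30″×15″, digits 0–9): 0.08216/0.00833333 → 9, 0.02002/0.00416667 → 4; chars 94.

CL11mj94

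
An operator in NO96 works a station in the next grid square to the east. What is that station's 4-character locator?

OO06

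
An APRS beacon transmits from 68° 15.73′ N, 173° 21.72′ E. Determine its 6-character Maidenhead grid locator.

RP68qg

Offset from 180°W / 90°S: lon 353.3620°, lat 158.2622°.
Field: lon ⌊353.3620/20⌋ = 17 → R; lat ⌊158.2622/10⌋ = 15 → P.
Square: lon ⌊13.3620/2⌋ = 6; lat ⌊8.2622/1⌋ = 8.
Subsquare: lon ⌊1.3620/0.0833333⌋ = 16 → q; lat ⌊0.2622/0.0416667⌋ = 6 → g.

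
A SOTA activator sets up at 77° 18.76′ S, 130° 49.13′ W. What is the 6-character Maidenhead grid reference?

CB42oq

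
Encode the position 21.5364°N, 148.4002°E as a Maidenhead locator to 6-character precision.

QL41em

Add 180° to longitude and 90° to latitude: 328.4002, 111.5364.
Field: 328.4002/20 → 16 → Q, 111.5364/10 → 11 → L; chars QL.
Square: 8.4002/2 → 4, 1.5364/1 → 1; chars 41.
Subsquare: 0.4002/0.0833333 → 4 → e, 0.5364/0.0416667 → 12 → m; chars em.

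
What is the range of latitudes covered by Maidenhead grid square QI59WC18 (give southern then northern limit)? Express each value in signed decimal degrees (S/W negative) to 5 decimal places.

-0.88333, -0.87917

Field Q=16, I=8: +16·20° lon, +8·10° lat → SW at lon 140°, lat -10°.
Square 5, 9: +5·2° lon, +9·1° lat → SW at lon 150°, lat -1°.
Subsquare w=22, c=2: +22·0.0833333° lon, +2·0.0416667° lat → SW at lon 151.833°, lat -0.916667°.
Extended square 1, 8: +1·0.00833333° lon, +8·0.00416667° lat → SW at lon 151.842°, lat -0.883333°.
Cell spans 0.00833333° lon × 0.00416667° lat.
south -0.88333, north -0.87917.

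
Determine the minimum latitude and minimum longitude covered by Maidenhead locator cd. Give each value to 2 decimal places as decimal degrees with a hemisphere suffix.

60.00° S, 140.00° W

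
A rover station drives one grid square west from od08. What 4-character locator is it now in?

ND98

Longitude square 0; −1 → -1, wraps to 9, carry into field.
Longitude field O = 14; −1 → 13 = N.
The latitude characters are unchanged.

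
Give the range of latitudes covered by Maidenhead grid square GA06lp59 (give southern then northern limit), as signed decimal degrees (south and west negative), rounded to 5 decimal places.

-83.33750, -83.33333

Field G=6, A=0: +6·20° lon, +0·10° lat → SW at lon -60°, lat -90°.
Square 0, 6: +0·2° lon, +6·1° lat → SW at lon -60°, lat -84°.
Subsquare l=11, p=15: +11·0.0833333° lon, +15·0.0416667° lat → SW at lon -59.0833°, lat -83.375°.
Extended square 5, 9: +5·0.00833333° lon, +9·0.00416667° lat → SW at lon -59.0417°, lat -83.3375°.
Cell spans 0.00833333° lon × 0.00416667° lat.
south -83.33750, north -83.33333.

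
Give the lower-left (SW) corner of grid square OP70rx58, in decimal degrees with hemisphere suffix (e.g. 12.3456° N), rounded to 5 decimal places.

60.99167° N, 115.45833° E

Field O=14, P=15: +14·20° lon, +15·10° lat → SW at lon 100°, lat 60°.
Square 7, 0: +7·2° lon, +0·1° lat → SW at lon 114°, lat 60°.
Subsquare r=17, x=23: +17·0.0833333° lon, +23·0.0416667° lat → SW at lon 115.417°, lat 60.9583°.
Extended square 5, 8: +5·0.00833333° lon, +8·0.00416667° lat → SW at lon 115.458°, lat 60.9917°.
latitude 60.99167° N, longitude 115.45833° E.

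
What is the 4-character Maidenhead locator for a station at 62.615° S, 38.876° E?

KC97

Offset from 180°W / 90°S: lon 218.88°, lat 27.38°.
Field: 218.88/20 → 10 → K, 27.38/10 → 2 → C; chars KC.
Square: 18.88/2 → 9, 7.38/1 → 7; chars 97.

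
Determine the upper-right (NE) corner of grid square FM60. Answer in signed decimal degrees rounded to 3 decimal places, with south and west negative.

31.000, -66.000

Field F=5, M=12: +5·20° lon, +12·10° lat → SW at lon -80°, lat 30°.
Square 6, 0: +6·2° lon, +0·1° lat → SW at lon -68°, lat 30°.
Cell spans 2° lon × 1° lat. NE corner is SW corner plus one full cell.
latitude 31.000, longitude -66.000.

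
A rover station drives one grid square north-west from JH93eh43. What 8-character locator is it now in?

Longitude extended square 4; −1 → 3.
Latitude extended square 3; +1 → 4.

JH93eh34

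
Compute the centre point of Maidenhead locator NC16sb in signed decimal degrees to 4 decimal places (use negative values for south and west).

-63.9375, 83.5417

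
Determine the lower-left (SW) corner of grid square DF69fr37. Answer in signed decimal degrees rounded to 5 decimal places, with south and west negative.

-30.26250, -107.55833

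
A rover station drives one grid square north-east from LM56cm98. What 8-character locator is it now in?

LM56dm09

Longitude extended square 9; +1 → 10, wraps to 0, carry into subsquare.
Longitude subsquare c = 2; +1 → 3 = d.
Latitude extended square 8; +1 → 9.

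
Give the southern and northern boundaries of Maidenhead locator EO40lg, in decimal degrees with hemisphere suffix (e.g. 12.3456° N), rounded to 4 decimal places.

50.2500° N, 50.2917° N

Field E=4, O=14: +4·20° lon, +14·10° lat → SW at lon -100°, lat 50°.
Square 4, 0: +4·2° lon, +0·1° lat → SW at lon -92°, lat 50°.
Subsquare l=11, g=6: +11·0.0833333° lon, +6·0.0416667° lat → SW at lon -91.0833°, lat 50.25°.
Cell spans 0.0833333° lon × 0.0416667° lat.
south 50.2500° N, north 50.2917° N.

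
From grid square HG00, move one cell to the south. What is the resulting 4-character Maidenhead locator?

HF09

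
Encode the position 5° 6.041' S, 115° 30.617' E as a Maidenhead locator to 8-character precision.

Shift to the Maidenhead origin (180°W, 90°S): lon 295.51028, lat 84.89932.
Field (20°×10°, letters A–R): 295.51028/20 → 14 → O, 84.89932/10 → 8 → I; chars OI.
Square (2°×1°, digits 0–9): 15.51028/2 → 7, 4.89932/1 → 4; chars 74.
Subsquare (5′×2.5′, letters a–x): 1.51028/0.0833333 → 18 → s, 0.89932/0.0416667 → 21 → v; chars sv.
Extended square (30″×15″, digits 0–9): 0.01028/0.00833333 → 1, 0.02432/0.00416667 → 5; chars 15.

OI74sv15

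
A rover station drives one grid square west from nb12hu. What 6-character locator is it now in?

Longitude subsquare h = 7; −1 → 6 = g.
The latitude characters are unchanged.

NB12gu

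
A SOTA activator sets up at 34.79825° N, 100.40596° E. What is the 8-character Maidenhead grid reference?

OM04et81

Shift to the Maidenhead origin (180°W, 90°S): lon 280.40596, lat 124.79825.
Field (20°×10°, letters A–R): lon ⌊280.40596/20⌋ = 14 → O; lat ⌊124.79825/10⌋ = 12 → M.
Square (2°×1°, digits 0–9): lon ⌊0.40596/2⌋ = 0; lat ⌊4.79825/1⌋ = 4.
Subsquare (5′×2.5′, letters a–x): lon ⌊0.40596/0.0833333⌋ = 4 → e; lat ⌊0.79825/0.0416667⌋ = 19 → t.
Extended square (30″×15″, digits 0–9): lon ⌊0.07263/0.00833333⌋ = 8; lat ⌊0.00658/0.00416667⌋ = 1.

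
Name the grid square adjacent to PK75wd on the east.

PK75xd

Longitude subsquare w = 22; +1 → 23 = x.
The latitude characters are unchanged.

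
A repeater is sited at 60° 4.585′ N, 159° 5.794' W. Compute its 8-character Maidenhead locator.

BP00kb88

Add 180° to longitude and 90° to latitude: 20.90343, 150.07642.
Field: lon ⌊20.90343/20⌋ = 1 → B; lat ⌊150.07642/10⌋ = 15 → P.
Square: lon ⌊0.90343/2⌋ = 0; lat ⌊0.07642/1⌋ = 0.
Subsquare: lon ⌊0.90343/0.0833333⌋ = 10 → k; lat ⌊0.07642/0.0416667⌋ = 1 → b.
Extended square: lon ⌊0.07010/0.00833333⌋ = 8; lat ⌊0.03475/0.00416667⌋ = 8.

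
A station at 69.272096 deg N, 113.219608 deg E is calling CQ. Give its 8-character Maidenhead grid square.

OP69og65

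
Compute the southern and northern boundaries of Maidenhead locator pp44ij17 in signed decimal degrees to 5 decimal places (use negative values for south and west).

64.40417, 64.40833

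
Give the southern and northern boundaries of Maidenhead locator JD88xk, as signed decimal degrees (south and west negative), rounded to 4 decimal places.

Field J=9, D=3: +9·20° lon, +3·10° lat → SW at lon 0°, lat -60°.
Square 8, 8: +8·2° lon, +8·1° lat → SW at lon 16°, lat -52°.
Subsquare x=23, k=10: +23·0.0833333° lon, +10·0.0416667° lat → SW at lon 17.9167°, lat -51.5833°.
Cell spans 0.0833333° lon × 0.0416667° lat.
south -51.5833, north -51.5417.

-51.5833, -51.5417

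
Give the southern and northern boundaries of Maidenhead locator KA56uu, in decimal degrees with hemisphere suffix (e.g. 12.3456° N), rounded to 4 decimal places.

Field K=10, A=0: +10·20° lon, +0·10° lat → SW at lon 20°, lat -90°.
Square 5, 6: +5·2° lon, +6·1° lat → SW at lon 30°, lat -84°.
Subsquare u=20, u=20: +20·0.0833333° lon, +20·0.0416667° lat → SW at lon 31.6667°, lat -83.1667°.
Cell spans 0.0833333° lon × 0.0416667° lat.
south 83.1667° S, north 83.1250° S.

83.1667° S, 83.1250° S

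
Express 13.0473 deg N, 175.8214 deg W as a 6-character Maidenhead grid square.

Add 180° to longitude and 90° to latitude: 4.1786, 103.0473.
Field: lon ⌊4.1786/20⌋ = 0 → A; lat ⌊103.0473/10⌋ = 10 → K.
Square: lon ⌊4.1786/2⌋ = 2; lat ⌊3.0473/1⌋ = 3.
Subsquare: lon ⌊0.1786/0.0833333⌋ = 2 → c; lat ⌊0.0473/0.0416667⌋ = 1 → b.

AK23cb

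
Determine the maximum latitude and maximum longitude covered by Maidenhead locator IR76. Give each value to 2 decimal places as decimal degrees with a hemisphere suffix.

Field I=8, R=17: +8·20° lon, +17·10° lat → SW at lon -20°, lat 80°.
Square 7, 6: +7·2° lon, +6·1° lat → SW at lon -6°, lat 86°.
Cell spans 2° lon × 1° lat. NE corner is SW corner plus one full cell.
latitude 87.00° N, longitude 4.00° W.

87.00° N, 4.00° W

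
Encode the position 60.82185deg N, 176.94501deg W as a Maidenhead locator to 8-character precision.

Add 180° to longitude and 90° to latitude: 3.05499, 150.82185.
Field (20°×10°, letters A–R): lon ⌊3.05499/20⌋ = 0 → A; lat ⌊150.82185/10⌋ = 15 → P.
Square (2°×1°, digits 0–9): lon ⌊3.05499/2⌋ = 1; lat ⌊0.82185/1⌋ = 0.
Subsquare (5′×2.5′, letters a–x): lon ⌊1.05499/0.0833333⌋ = 12 → m; lat ⌊0.82185/0.0416667⌋ = 19 → t.
Extended square (30″×15″, digits 0–9): lon ⌊0.05499/0.00833333⌋ = 6; lat ⌊0.03018/0.00416667⌋ = 7.

AP10mt67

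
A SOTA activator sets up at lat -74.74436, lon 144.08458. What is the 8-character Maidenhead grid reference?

QB25bg01

Add 180° to longitude and 90° to latitude: 324.08458, 15.25564.
Field (20°×10°, letters A–R): 324.08458/20 → 16 → Q, 15.25564/10 → 1 → B; chars QB.
Square (2°×1°, digits 0–9): 4.08458/2 → 2, 5.25564/1 → 5; chars 25.
Subsquare (5′×2.5′, letters a–x): 0.08458/0.0833333 → 1 → b, 0.25564/0.0416667 → 6 → g; chars bg.
Extended square (30″×15″, digits 0–9): 0.00125/0.00833333 → 0, 0.00564/0.00416667 → 1; chars 01.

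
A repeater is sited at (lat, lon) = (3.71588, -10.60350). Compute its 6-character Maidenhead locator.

Add 180° to longitude and 90° to latitude: 169.3965, 93.7159.
Field (20°×10°, letters A–R): lon ⌊169.3965/20⌋ = 8 → I; lat ⌊93.7159/10⌋ = 9 → J.
Square (2°×1°, digits 0–9): lon ⌊9.3965/2⌋ = 4; lat ⌊3.7159/1⌋ = 3.
Subsquare (5′×2.5′, letters a–x): lon ⌊1.3965/0.0833333⌋ = 16 → q; lat ⌊0.7159/0.0416667⌋ = 17 → r.

IJ43qr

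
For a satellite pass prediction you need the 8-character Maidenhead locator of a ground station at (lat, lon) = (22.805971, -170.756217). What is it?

Offset from 180°W / 90°S: lon 9.24378°, lat 112.80597°.
Field (20°×10°, letters A–R): lon ⌊9.24378/20⌋ = 0 → A; lat ⌊112.80597/10⌋ = 11 → L.
Square (2°×1°, digits 0–9): lon ⌊9.24378/2⌋ = 4; lat ⌊2.80597/1⌋ = 2.
Subsquare (5′×2.5′, letters a–x): lon ⌊1.24378/0.0833333⌋ = 14 → o; lat ⌊0.80597/0.0416667⌋ = 19 → t.
Extended square (30″×15″, digits 0–9): lon ⌊0.07712/0.00833333⌋ = 9; lat ⌊0.01430/0.00416667⌋ = 3.

AL42ot93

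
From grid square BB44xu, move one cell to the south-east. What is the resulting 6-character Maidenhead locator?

Longitude subsquare x = 23; +1 → 24, wraps to 0 = a, carry into square.
Longitude square 4; +1 → 5.
Latitude subsquare u = 20; −1 → 19 = t.

BB54at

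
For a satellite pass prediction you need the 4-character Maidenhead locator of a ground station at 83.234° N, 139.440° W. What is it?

CR03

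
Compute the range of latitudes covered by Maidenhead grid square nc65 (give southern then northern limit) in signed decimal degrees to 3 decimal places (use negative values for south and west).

-65.000, -64.000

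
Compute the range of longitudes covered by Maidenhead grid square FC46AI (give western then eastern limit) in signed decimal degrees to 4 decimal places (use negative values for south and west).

Field F=5, C=2: +5·20° lon, +2·10° lat → SW at lon -80°, lat -70°.
Square 4, 6: +4·2° lon, +6·1° lat → SW at lon -72°, lat -64°.
Subsquare a=0, i=8: +0·0.0833333° lon, +8·0.0416667° lat → SW at lon -72°, lat -63.6667°.
Cell spans 0.0833333° lon × 0.0416667° lat.
west -72.0000, east -71.9167.

-72.0000, -71.9167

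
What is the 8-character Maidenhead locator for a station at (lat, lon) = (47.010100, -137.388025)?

CN17ha32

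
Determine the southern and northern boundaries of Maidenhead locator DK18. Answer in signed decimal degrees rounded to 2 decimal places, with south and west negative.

Field D=3, K=10: +3·20° lon, +10·10° lat → SW at lon -120°, lat 10°.
Square 1, 8: +1·2° lon, +8·1° lat → SW at lon -118°, lat 18°.
Cell spans 2° lon × 1° lat.
south 18.00, north 19.00.

18.00, 19.00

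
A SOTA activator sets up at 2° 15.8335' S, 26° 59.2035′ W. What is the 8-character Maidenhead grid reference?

HI67mr16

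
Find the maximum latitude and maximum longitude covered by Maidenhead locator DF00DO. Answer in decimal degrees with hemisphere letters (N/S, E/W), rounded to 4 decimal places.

Field D=3, F=5: +3·20° lon, +5·10° lat → SW at lon -120°, lat -40°.
Square 0, 0: +0·2° lon, +0·1° lat → SW at lon -120°, lat -40°.
Subsquare d=3, o=14: +3·0.0833333° lon, +14·0.0416667° lat → SW at lon -119.75°, lat -39.4167°.
Cell spans 0.0833333° lon × 0.0416667° lat. NE corner is SW corner plus one full cell.
latitude 39.3750° S, longitude 119.6667° W.

39.3750° S, 119.6667° W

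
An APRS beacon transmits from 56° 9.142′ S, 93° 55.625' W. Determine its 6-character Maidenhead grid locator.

Add 180° to longitude and 90° to latitude: 86.0729, 33.8476.
Field: lon ⌊86.0729/20⌋ = 4 → E; lat ⌊33.8476/10⌋ = 3 → D.
Square: lon ⌊6.0729/2⌋ = 3; lat ⌊3.8476/1⌋ = 3.
Subsquare: lon ⌊0.0729/0.0833333⌋ = 0 → a; lat ⌊0.8476/0.0416667⌋ = 20 → u.

ED33au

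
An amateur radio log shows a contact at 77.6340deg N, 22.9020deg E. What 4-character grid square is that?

KQ17

Add 180° to longitude and 90° to latitude: 202.90, 167.63.
Field (20°×10°, letters A–R): lon ⌊202.90/20⌋ = 10 → K; lat ⌊167.63/10⌋ = 16 → Q.
Square (2°×1°, digits 0–9): lon ⌊2.90/2⌋ = 1; lat ⌊7.63/1⌋ = 7.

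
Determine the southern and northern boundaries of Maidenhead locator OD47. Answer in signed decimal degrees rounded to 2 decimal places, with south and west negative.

-53.00, -52.00

Field O=14, D=3: +14·20° lon, +3·10° lat → SW at lon 100°, lat -60°.
Square 4, 7: +4·2° lon, +7·1° lat → SW at lon 108°, lat -53°.
Cell spans 2° lon × 1° lat.
south -53.00, north -52.00.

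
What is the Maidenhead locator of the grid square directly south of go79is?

Latitude subsquare s = 18; −1 → 17 = r.
The longitude characters are unchanged.

GO79ir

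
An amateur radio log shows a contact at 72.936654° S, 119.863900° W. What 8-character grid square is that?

DB07bb65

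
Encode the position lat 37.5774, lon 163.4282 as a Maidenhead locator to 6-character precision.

RM17rn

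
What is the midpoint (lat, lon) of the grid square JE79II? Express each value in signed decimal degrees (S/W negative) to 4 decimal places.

-40.6458, 14.7083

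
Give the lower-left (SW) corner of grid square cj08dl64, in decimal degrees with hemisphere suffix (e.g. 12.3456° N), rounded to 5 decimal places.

Field C=2, J=9: +2·20° lon, +9·10° lat → SW at lon -140°, lat 0°.
Square 0, 8: +0·2° lon, +8·1° lat → SW at lon -140°, lat 8°.
Subsquare d=3, l=11: +3·0.0833333° lon, +11·0.0416667° lat → SW at lon -139.75°, lat 8.45833°.
Extended square 6, 4: +6·0.00833333° lon, +4·0.00416667° lat → SW at lon -139.7°, lat 8.475°.
latitude 8.47500° N, longitude 139.70000° W.

8.47500° N, 139.70000° W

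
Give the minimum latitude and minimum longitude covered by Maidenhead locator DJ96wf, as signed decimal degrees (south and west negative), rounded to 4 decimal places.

Field D=3, J=9: +3·20° lon, +9·10° lat → SW at lon -120°, lat 0°.
Square 9, 6: +9·2° lon, +6·1° lat → SW at lon -102°, lat 6°.
Subsquare w=22, f=5: +22·0.0833333° lon, +5·0.0416667° lat → SW at lon -100.167°, lat 6.20833°.
latitude 6.2083, longitude -100.1667.

6.2083, -100.1667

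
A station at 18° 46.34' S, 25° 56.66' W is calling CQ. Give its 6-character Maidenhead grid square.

HH71af

Add 180° to longitude and 90° to latitude: 154.0557, 71.2277.
Field: 154.0557/20 → 7 → H, 71.2277/10 → 7 → H; chars HH.
Square: 14.0557/2 → 7, 1.2277/1 → 1; chars 71.
Subsquare: 0.0557/0.0833333 → 0 → a, 0.2277/0.0416667 → 5 → f; chars af.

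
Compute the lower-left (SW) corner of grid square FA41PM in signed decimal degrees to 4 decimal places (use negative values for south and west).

Field F=5, A=0: +5·20° lon, +0·10° lat → SW at lon -80°, lat -90°.
Square 4, 1: +4·2° lon, +1·1° lat → SW at lon -72°, lat -89°.
Subsquare p=15, m=12: +15·0.0833333° lon, +12·0.0416667° lat → SW at lon -70.75°, lat -88.5°.
latitude -88.5000, longitude -70.7500.

-88.5000, -70.7500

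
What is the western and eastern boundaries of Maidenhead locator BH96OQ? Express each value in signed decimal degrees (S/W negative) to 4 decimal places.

-140.8333, -140.7500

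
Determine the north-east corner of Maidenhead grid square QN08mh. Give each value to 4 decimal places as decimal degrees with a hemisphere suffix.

48.3333° N, 141.0833° E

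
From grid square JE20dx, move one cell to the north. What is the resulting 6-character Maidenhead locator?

Latitude subsquare x = 23; +1 → 24, wraps to 0 = a, carry into square.
Latitude square 0; +1 → 1.
The longitude characters are unchanged.

JE21da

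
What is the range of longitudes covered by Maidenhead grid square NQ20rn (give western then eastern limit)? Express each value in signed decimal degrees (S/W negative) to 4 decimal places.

85.4167, 85.5000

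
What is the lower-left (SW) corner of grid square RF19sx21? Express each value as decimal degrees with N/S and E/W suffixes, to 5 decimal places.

Field R=17, F=5: +17·20° lon, +5·10° lat → SW at lon 160°, lat -40°.
Square 1, 9: +1·2° lon, +9·1° lat → SW at lon 162°, lat -31°.
Subsquare s=18, x=23: +18·0.0833333° lon, +23·0.0416667° lat → SW at lon 163.5°, lat -30.0417°.
Extended square 2, 1: +2·0.00833333° lon, +1·0.00416667° lat → SW at lon 163.517°, lat -30.0375°.
latitude 30.03750° S, longitude 163.51667° E.

30.03750° S, 163.51667° E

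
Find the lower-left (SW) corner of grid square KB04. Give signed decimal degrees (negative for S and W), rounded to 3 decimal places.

-76.000, 20.000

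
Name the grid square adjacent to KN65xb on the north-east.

Longitude subsquare x = 23; +1 → 24, wraps to 0 = a, carry into square.
Longitude square 6; +1 → 7.
Latitude subsquare b = 1; +1 → 2 = c.

KN75ac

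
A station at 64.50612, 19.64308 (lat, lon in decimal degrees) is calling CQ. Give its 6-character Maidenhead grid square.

Add 180° to longitude and 90° to latitude: 199.6431, 154.5061.
Field: lon ⌊199.6431/20⌋ = 9 → J; lat ⌊154.5061/10⌋ = 15 → P.
Square: lon ⌊19.6431/2⌋ = 9; lat ⌊4.5061/1⌋ = 4.
Subsquare: lon ⌊1.6431/0.0833333⌋ = 19 → t; lat ⌊0.5061/0.0416667⌋ = 12 → m.

JP94tm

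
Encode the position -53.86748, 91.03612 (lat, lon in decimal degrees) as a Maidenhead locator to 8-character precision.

ND56md41

Add 180° to longitude and 90° to latitude: 271.03612, 36.13252.
Field (20°×10°, letters A–R): lon ⌊271.03612/20⌋ = 13 → N; lat ⌊36.13252/10⌋ = 3 → D.
Square (2°×1°, digits 0–9): lon ⌊11.03612/2⌋ = 5; lat ⌊6.13252/1⌋ = 6.
Subsquare (5′×2.5′, letters a–x): lon ⌊1.03612/0.0833333⌋ = 12 → m; lat ⌊0.13252/0.0416667⌋ = 3 → d.
Extended square (30″×15″, digits 0–9): lon ⌊0.03612/0.00833333⌋ = 4; lat ⌊0.00752/0.00416667⌋ = 1.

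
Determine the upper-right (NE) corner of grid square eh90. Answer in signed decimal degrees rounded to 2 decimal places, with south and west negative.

-19.00, -80.00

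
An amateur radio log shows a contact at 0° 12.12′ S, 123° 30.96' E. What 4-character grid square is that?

PI19

Add 180° to longitude and 90° to latitude: 303.52, 89.80.
Field: 303.52/20 → 15 → P, 89.80/10 → 8 → I; chars PI.
Square: 3.52/2 → 1, 9.80/1 → 9; chars 19.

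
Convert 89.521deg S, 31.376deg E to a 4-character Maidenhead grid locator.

KA50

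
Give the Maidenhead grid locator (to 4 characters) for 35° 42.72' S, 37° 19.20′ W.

Shift to the Maidenhead origin (180°W, 90°S): lon 142.68, lat 54.29.
Field: 142.68/20 → 7 → H, 54.29/10 → 5 → F; chars HF.
Square: 2.68/2 → 1, 4.29/1 → 4; chars 14.

HF14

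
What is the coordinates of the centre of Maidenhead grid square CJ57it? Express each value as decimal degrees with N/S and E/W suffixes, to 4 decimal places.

Field C=2, J=9: +2·20° lon, +9·10° lat → SW at lon -140°, lat 0°.
Square 5, 7: +5·2° lon, +7·1° lat → SW at lon -130°, lat 7°.
Subsquare i=8, t=19: +8·0.0833333° lon, +19·0.0416667° lat → SW at lon -129.333°, lat 7.79167°.
Cell spans 0.0833333° lon × 0.0416667° lat. Centre is SW corner plus half of each.
latitude 7.8125° N, longitude 129.2917° W.

7.8125° N, 129.2917° W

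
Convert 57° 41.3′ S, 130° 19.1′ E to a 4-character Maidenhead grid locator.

Offset from 180°W / 90°S: lon 310.32°, lat 32.31°.
Field: lon ⌊310.32/20⌋ = 15 → P; lat ⌊32.31/10⌋ = 3 → D.
Square: lon ⌊10.32/2⌋ = 5; lat ⌊2.31/1⌋ = 2.

PD52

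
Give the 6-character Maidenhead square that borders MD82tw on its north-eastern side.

MD82ux

Longitude subsquare t = 19; +1 → 20 = u.
Latitude subsquare w = 22; +1 → 23 = x.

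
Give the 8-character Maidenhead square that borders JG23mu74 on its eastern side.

JG23mu84

Longitude extended square 7; +1 → 8.
The latitude characters are unchanged.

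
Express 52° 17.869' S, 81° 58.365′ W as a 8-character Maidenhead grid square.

Add 180° to longitude and 90° to latitude: 98.02725, 37.70218.
Field (20°×10°, letters A–R): lon ⌊98.02725/20⌋ = 4 → E; lat ⌊37.70218/10⌋ = 3 → D.
Square (2°×1°, digits 0–9): lon ⌊18.02725/2⌋ = 9; lat ⌊7.70218/1⌋ = 7.
Subsquare (5′×2.5′, letters a–x): lon ⌊0.02725/0.0833333⌋ = 0 → a; lat ⌊0.70218/0.0416667⌋ = 16 → q.
Extended square (30″×15″, digits 0–9): lon ⌊0.02725/0.00833333⌋ = 3; lat ⌊0.03552/0.00416667⌋ = 8.

ED97aq38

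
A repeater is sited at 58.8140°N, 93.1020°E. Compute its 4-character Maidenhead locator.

NO68

Add 180° to longitude and 90° to latitude: 273.10, 148.81.
Field: lon ⌊273.10/20⌋ = 13 → N; lat ⌊148.81/10⌋ = 14 → O.
Square: lon ⌊13.10/2⌋ = 6; lat ⌊8.81/1⌋ = 8.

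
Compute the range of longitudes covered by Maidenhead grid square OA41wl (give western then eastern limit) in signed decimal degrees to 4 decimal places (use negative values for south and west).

Field O=14, A=0: +14·20° lon, +0·10° lat → SW at lon 100°, lat -90°.
Square 4, 1: +4·2° lon, +1·1° lat → SW at lon 108°, lat -89°.
Subsquare w=22, l=11: +22·0.0833333° lon, +11·0.0416667° lat → SW at lon 109.833°, lat -88.5417°.
Cell spans 0.0833333° lon × 0.0416667° lat.
west 109.8333, east 109.9167.

109.8333, 109.9167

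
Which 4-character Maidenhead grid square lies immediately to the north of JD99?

Latitude square 9; +1 → 10, wraps to 0, carry into field.
Latitude field D = 3; +1 → 4 = E.
The longitude characters are unchanged.

JE90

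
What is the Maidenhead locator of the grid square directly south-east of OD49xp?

Longitude subsquare x = 23; +1 → 24, wraps to 0 = a, carry into square.
Longitude square 4; +1 → 5.
Latitude subsquare p = 15; −1 → 14 = o.

OD59ao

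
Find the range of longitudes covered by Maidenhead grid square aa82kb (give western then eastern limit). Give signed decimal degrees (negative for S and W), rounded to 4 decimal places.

Field A=0, A=0: +0·20° lon, +0·10° lat → SW at lon -180°, lat -90°.
Square 8, 2: +8·2° lon, +2·1° lat → SW at lon -164°, lat -88°.
Subsquare k=10, b=1: +10·0.0833333° lon, +1·0.0416667° lat → SW at lon -163.167°, lat -87.9583°.
Cell spans 0.0833333° lon × 0.0416667° lat.
west -163.1667, east -163.0833.

-163.1667, -163.0833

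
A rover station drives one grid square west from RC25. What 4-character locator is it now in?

RC15

Longitude square 2; −1 → 1.
The latitude characters are unchanged.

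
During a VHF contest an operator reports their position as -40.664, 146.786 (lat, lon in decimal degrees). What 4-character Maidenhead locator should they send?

QE39

Shift to the Maidenhead origin (180°W, 90°S): lon 326.79, lat 49.34.
Field: lon ⌊326.79/20⌋ = 16 → Q; lat ⌊49.34/10⌋ = 4 → E.
Square: lon ⌊6.79/2⌋ = 3; lat ⌊9.34/1⌋ = 9.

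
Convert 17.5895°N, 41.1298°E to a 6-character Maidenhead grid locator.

LK07no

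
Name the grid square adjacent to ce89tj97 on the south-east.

Longitude extended square 9; +1 → 10, wraps to 0, carry into subsquare.
Longitude subsquare t = 19; +1 → 20 = u.
Latitude extended square 7; −1 → 6.

CE89uj06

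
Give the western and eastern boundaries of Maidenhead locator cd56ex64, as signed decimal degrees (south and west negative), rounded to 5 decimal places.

-129.61667, -129.60833

Field C=2, D=3: +2·20° lon, +3·10° lat → SW at lon -140°, lat -60°.
Square 5, 6: +5·2° lon, +6·1° lat → SW at lon -130°, lat -54°.
Subsquare e=4, x=23: +4·0.0833333° lon, +23·0.0416667° lat → SW at lon -129.667°, lat -53.0417°.
Extended square 6, 4: +6·0.00833333° lon, +4·0.00416667° lat → SW at lon -129.617°, lat -53.025°.
Cell spans 0.00833333° lon × 0.00416667° lat.
west -129.61667, east -129.60833.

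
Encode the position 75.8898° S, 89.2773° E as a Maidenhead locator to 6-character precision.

Add 180° to longitude and 90° to latitude: 269.2773, 14.1102.
Field (20°×10°, letters A–R): lon ⌊269.2773/20⌋ = 13 → N; lat ⌊14.1102/10⌋ = 1 → B.
Square (2°×1°, digits 0–9): lon ⌊9.2773/2⌋ = 4; lat ⌊4.1102/1⌋ = 4.
Subsquare (5′×2.5′, letters a–x): lon ⌊1.2773/0.0833333⌋ = 15 → p; lat ⌊0.1102/0.0416667⌋ = 2 → c.

NB44pc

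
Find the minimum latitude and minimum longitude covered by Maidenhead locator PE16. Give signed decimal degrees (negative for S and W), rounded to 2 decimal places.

Field P=15, E=4: +15·20° lon, +4·10° lat → SW at lon 120°, lat -50°.
Square 1, 6: +1·2° lon, +6·1° lat → SW at lon 122°, lat -44°.
latitude -44.00, longitude 122.00.

-44.00, 122.00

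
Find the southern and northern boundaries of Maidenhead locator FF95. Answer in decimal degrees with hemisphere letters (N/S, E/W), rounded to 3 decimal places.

35.000° S, 34.000° S

Field F=5, F=5: +5·20° lon, +5·10° lat → SW at lon -80°, lat -40°.
Square 9, 5: +9·2° lon, +5·1° lat → SW at lon -62°, lat -35°.
Cell spans 2° lon × 1° lat.
south 35.000° S, north 34.000° S.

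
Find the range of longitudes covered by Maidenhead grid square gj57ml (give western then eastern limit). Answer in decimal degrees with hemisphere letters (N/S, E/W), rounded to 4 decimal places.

49.0000° W, 48.9167° W

Field G=6, J=9: +6·20° lon, +9·10° lat → SW at lon -60°, lat 0°.
Square 5, 7: +5·2° lon, +7·1° lat → SW at lon -50°, lat 7°.
Subsquare m=12, l=11: +12·0.0833333° lon, +11·0.0416667° lat → SW at lon -49°, lat 7.45833°.
Cell spans 0.0833333° lon × 0.0416667° lat.
west 49.0000° W, east 48.9167° W.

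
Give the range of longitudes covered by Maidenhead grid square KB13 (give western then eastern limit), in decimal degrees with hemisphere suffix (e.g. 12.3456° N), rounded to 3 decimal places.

Field K=10, B=1: +10·20° lon, +1·10° lat → SW at lon 20°, lat -80°.
Square 1, 3: +1·2° lon, +3·1° lat → SW at lon 22°, lat -77°.
Cell spans 2° lon × 1° lat.
west 22.000° E, east 24.000° E.

22.000° E, 24.000° E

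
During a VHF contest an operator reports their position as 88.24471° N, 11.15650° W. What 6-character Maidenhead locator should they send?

IR48kf

Offset from 180°W / 90°S: lon 168.8435°, lat 178.2447°.
Field (20°×10°, letters A–R): 168.8435/20 → 8 → I, 178.2447/10 → 17 → R; chars IR.
Square (2°×1°, digits 0–9): 8.8435/2 → 4, 8.2447/1 → 8; chars 48.
Subsquare (5′×2.5′, letters a–x): 0.8435/0.0833333 → 10 → k, 0.2447/0.0416667 → 5 → f; chars kf.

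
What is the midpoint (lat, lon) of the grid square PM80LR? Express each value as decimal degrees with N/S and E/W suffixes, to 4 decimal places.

Field P=15, M=12: +15·20° lon, +12·10° lat → SW at lon 120°, lat 30°.
Square 8, 0: +8·2° lon, +0·1° lat → SW at lon 136°, lat 30°.
Subsquare l=11, r=17: +11·0.0833333° lon, +17·0.0416667° lat → SW at lon 136.917°, lat 30.7083°.
Cell spans 0.0833333° lon × 0.0416667° lat. Centre is SW corner plus half of each.
latitude 30.7292° N, longitude 136.9583° E.

30.7292° N, 136.9583° E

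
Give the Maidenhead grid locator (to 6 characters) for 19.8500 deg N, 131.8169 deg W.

Offset from 180°W / 90°S: lon 48.1831°, lat 109.8500°.
Field: 48.1831/20 → 2 → C, 109.8500/10 → 10 → K; chars CK.
Square: 8.1831/2 → 4, 9.8500/1 → 9; chars 49.
Subsquare: 0.1831/0.0833333 → 2 → c, 0.8500/0.0416667 → 20 → u; chars cu.

CK49cu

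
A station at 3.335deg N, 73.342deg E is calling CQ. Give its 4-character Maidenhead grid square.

MJ63

Shift to the Maidenhead origin (180°W, 90°S): lon 253.34, lat 93.33.
Field: lon ⌊253.34/20⌋ = 12 → M; lat ⌊93.33/10⌋ = 9 → J.
Square: lon ⌊13.34/2⌋ = 6; lat ⌊3.33/1⌋ = 3.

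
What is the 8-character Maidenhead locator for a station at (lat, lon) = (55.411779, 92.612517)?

NO65hj38

Add 180° to longitude and 90° to latitude: 272.61252, 145.41178.
Field: 272.61252/20 → 13 → N, 145.41178/10 → 14 → O; chars NO.
Square: 12.61252/2 → 6, 5.41178/1 → 5; chars 65.
Subsquare: 0.61252/0.0833333 → 7 → h, 0.41178/0.0416667 → 9 → j; chars hj.
Extended square: 0.02918/0.00833333 → 3, 0.03678/0.00416667 → 8; chars 38.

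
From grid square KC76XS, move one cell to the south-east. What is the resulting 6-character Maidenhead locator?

Longitude subsquare x = 23; +1 → 24, wraps to 0 = a, carry into square.
Longitude square 7; +1 → 8.
Latitude subsquare s = 18; −1 → 17 = r.

KC86ar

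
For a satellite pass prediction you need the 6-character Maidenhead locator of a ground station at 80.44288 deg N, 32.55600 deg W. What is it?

Offset from 180°W / 90°S: lon 147.4440°, lat 170.4429°.
Field: lon ⌊147.4440/20⌋ = 7 → H; lat ⌊170.4429/10⌋ = 17 → R.
Square: lon ⌊7.4440/2⌋ = 3; lat ⌊0.4429/1⌋ = 0.
Subsquare: lon ⌊1.4440/0.0833333⌋ = 17 → r; lat ⌊0.4429/0.0416667⌋ = 10 → k.

HR30rk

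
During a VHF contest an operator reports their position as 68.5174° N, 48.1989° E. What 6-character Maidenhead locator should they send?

LP48cm

Add 180° to longitude and 90° to latitude: 228.1989, 158.5174.
Field: lon ⌊228.1989/20⌋ = 11 → L; lat ⌊158.5174/10⌋ = 15 → P.
Square: lon ⌊8.1989/2⌋ = 4; lat ⌊8.5174/1⌋ = 8.
Subsquare: lon ⌊0.1989/0.0833333⌋ = 2 → c; lat ⌊0.5174/0.0416667⌋ = 12 → m.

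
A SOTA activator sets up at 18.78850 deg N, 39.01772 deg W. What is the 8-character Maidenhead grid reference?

HK08ls79

Shift to the Maidenhead origin (180°W, 90°S): lon 140.98228, lat 108.78850.
Field: 140.98228/20 → 7 → H, 108.78850/10 → 10 → K; chars HK.
Square: 0.98228/2 → 0, 8.78850/1 → 8; chars 08.
Subsquare: 0.98228/0.0833333 → 11 → l, 0.78850/0.0416667 → 18 → s; chars ls.
Extended square: 0.06561/0.00833333 → 7, 0.03850/0.00416667 → 9; chars 79.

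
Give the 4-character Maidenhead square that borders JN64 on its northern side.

JN65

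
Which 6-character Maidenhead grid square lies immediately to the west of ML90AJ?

ML80xj

Longitude subsquare a = 0; −1 → -1, wraps to 23 = x, carry into square.
Longitude square 9; −1 → 8.
The latitude characters are unchanged.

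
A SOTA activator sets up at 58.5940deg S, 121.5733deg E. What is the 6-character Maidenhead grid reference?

PD01sj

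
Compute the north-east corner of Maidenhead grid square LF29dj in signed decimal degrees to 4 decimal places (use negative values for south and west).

-30.5833, 44.3333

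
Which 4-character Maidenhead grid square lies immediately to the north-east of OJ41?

OJ52

Longitude square 4; +1 → 5.
Latitude square 1; +1 → 2.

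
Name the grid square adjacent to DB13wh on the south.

DB13wg

Latitude subsquare h = 7; −1 → 6 = g.
The longitude characters are unchanged.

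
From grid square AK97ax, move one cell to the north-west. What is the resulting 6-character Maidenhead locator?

Longitude subsquare a = 0; −1 → -1, wraps to 23 = x, carry into square.
Longitude square 9; −1 → 8.
Latitude subsquare x = 23; +1 → 24, wraps to 0 = a, carry into square.
Latitude square 7; +1 → 8.

AK88xa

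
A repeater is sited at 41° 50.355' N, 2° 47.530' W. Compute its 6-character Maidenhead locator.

Offset from 180°W / 90°S: lon 177.2078°, lat 131.8392°.
Field: 177.2078/20 → 8 → I, 131.8392/10 → 13 → N; chars IN.
Square: 17.2078/2 → 8, 1.8392/1 → 1; chars 81.
Subsquare: 1.2078/0.0833333 → 14 → o, 0.8392/0.0416667 → 20 → u; chars ou.

IN81ou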